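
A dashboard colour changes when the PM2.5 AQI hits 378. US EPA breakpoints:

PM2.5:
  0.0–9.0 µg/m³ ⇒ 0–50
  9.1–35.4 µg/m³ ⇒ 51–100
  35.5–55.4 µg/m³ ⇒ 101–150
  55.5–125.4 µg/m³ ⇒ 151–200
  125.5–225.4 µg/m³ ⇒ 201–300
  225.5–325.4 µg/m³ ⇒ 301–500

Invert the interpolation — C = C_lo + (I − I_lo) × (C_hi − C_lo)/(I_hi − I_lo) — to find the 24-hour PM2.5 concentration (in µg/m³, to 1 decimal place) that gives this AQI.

AQI 378 lies in the 301–500 band, which corresponds to 225.5–325.4 µg/m³.
C = 225.5 + (378−301)×(325.4−225.5)/(500−301) = 225.5 + 77×99.9/199 ≈ 264.155 µg/m³ → 264.2 µg/m³ to 1 dp.

264.2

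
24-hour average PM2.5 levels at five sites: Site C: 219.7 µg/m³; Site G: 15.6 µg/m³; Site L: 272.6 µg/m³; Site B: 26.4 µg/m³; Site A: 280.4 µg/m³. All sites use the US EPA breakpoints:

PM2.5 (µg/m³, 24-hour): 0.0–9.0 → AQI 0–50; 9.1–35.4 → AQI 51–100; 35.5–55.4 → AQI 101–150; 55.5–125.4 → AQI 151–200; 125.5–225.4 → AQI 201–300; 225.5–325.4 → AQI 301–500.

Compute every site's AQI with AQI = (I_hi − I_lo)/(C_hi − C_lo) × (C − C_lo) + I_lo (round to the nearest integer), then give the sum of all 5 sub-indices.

1245

Site C: row 125.5–225.4 (AQI 201–300). (300−201)·(219.7−125.5)/(225.4−125.5) + 201 = 99·94.2/99.9 + 201 ≈ 294.35 → 294.
Site G: 15.6 ∈ [9.1, 35.4] ↔ index [51, 100].
51 + (15.6−9.1)·(100−51)/(35.4−9.1) = 51 + 6.5·49/26.3 ≈ 63.11, so AQI = 63.
Site L: 272.6 lies in 225.5–325.4, so I_lo=301, I_hi=500, C_lo=225.5, C_hi=325.4.
(500−301)/(325.4−225.5) × (272.6−225.5) + 301 = 199/99.9 × 47.1 + 301 ≈ 394.82 → 395.
Site B 26.4: bracket 9.1–35.4 → index 51–100; slope 49/26.3, offset 17.3.
AQI = 51 + 49/26.3·17.3 ≈ 83.23 ⇒ 83.
Site A: 280.4 ∈ [225.5, 325.4] ↔ index [301, 500].
301 + (280.4−225.5)·(500−301)/(325.4−225.5) = 301 + 54.9·199/99.9 ≈ 410.36, so AQI = 410.
AQIs: Site C=294, Site G=63, Site L=395, Site B=83, Site A=410. Sum = 294 + 63 + 395 + 83 + 410 = 1245.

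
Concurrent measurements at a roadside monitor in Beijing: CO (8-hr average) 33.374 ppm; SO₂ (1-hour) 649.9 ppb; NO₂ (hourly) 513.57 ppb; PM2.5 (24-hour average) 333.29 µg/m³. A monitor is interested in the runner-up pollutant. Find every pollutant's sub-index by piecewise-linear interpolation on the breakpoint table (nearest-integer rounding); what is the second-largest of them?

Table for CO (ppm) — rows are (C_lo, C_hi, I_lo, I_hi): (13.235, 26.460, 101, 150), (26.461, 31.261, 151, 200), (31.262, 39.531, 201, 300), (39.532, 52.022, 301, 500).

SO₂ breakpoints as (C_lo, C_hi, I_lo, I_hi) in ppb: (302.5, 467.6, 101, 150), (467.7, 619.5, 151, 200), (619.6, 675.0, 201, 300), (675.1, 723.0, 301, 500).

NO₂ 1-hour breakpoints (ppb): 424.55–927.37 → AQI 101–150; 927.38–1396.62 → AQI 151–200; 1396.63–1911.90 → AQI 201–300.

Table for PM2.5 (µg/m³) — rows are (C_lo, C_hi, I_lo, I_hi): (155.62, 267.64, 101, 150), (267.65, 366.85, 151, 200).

226

CO 33.374: bracket 31.262–39.531 → index 201–300; slope 99/8.269, offset 2.112.
AQI = 201 + 99/8.269·2.112 ≈ 226.29 ⇒ 226.
SO₂ 649.9: bracket 619.6–675.0 → index 201–300; slope 99/55.4, offset 30.3.
AQI = 201 + 99/55.4·30.3 ≈ 255.15 ⇒ 255.
NO₂: 513.57 lies in 424.55–927.37, so I_lo=101, I_hi=150, C_lo=424.55, C_hi=927.37.
(150−101)/(927.37−424.55) × (513.57−424.55) + 101 = 49/502.82 × 89.02 + 101 ≈ 109.68 → 110.
PM2.5: 333.29 ∈ [267.65, 366.85] ↔ index [151, 200].
151 + (333.29−267.65)·(200−151)/(366.85−267.65) = 151 + 65.64·49/99.20 ≈ 183.42, so AQI = 183.
Sub-indices: CO→226, SO₂→255, NO₂→110, PM2.5→183. Ranked high→low: 255, 226, 183, 110. Second-highest sub-index = 226.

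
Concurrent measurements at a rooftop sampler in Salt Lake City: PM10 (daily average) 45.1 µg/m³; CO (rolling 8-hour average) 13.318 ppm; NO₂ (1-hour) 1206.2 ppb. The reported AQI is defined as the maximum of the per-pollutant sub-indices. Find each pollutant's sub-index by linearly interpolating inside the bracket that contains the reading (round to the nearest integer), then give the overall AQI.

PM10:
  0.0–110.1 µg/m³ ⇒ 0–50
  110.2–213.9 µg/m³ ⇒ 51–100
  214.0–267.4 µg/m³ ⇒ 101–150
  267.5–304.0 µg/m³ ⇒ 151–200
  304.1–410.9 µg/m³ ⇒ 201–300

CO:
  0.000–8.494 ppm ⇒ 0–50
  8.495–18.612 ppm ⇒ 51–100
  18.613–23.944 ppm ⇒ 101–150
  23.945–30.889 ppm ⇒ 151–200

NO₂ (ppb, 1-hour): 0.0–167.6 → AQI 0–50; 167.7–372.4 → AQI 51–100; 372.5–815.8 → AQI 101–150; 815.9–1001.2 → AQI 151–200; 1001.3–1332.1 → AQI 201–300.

262

PM10: 45.1 lies in 0.0–110.1, so I_lo=0, I_hi=50, C_lo=0.0, C_hi=110.1.
(50−0)/(110.1−0.0) × (45.1−0.0) + 0 = 50/110.1 × 45.1 + 0 ≈ 20.48 → 20.
CO 13.318: bracket 8.495–18.612 → index 51–100; slope 49/10.117, offset 4.823.
AQI = 51 + 49/10.117·4.823 ≈ 74.36 ⇒ 74.
NO₂: row 1001.3–1332.1 (AQI 201–300). (300−201)·(1206.2−1001.3)/(1332.1−1001.3) + 201 = 99·204.9/330.8 + 201 ≈ 262.32 → 262.
Sub-indices: PM10→20, CO→74, NO₂→262. Overall AQI = max = 262; dominant pollutant is NO₂.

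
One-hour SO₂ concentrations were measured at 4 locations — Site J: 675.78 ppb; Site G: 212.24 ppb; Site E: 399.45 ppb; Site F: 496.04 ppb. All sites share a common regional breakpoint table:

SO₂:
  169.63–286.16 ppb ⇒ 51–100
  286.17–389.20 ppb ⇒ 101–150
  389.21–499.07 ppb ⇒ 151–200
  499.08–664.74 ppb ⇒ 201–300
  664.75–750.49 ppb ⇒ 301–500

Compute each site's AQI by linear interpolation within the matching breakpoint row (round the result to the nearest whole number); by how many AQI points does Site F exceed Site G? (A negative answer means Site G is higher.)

Site J: 675.78 lies in 664.75–750.49, so I_lo=301, I_hi=500, C_lo=664.75, C_hi=750.49.
(500−301)/(750.49−664.75) × (675.78−664.75) + 301 = 199/85.74 × 11.03 + 301 ≈ 326.60 → 327.
Site G 212.24: bracket 169.63–286.16 → index 51–100; slope 49/116.53, offset 42.61.
AQI = 51 + 49/116.53·42.61 ≈ 68.92 ⇒ 69.
Site E: 399.45 ∈ [389.21, 499.07] ↔ index [151, 200].
151 + (399.45−389.21)·(200−151)/(499.07−389.21) = 151 + 10.24·49/109.86 ≈ 155.57, so AQI = 156.
Site F 496.04: bracket 389.21–499.07 → index 151–200; slope 49/109.86, offset 106.83.
AQI = 151 + 49/109.86·106.83 ≈ 198.65 ⇒ 199.
AQIs: Site J=327, Site G=69, Site E=156, Site F=199. Site F (199) − Site G (69) = 130.

130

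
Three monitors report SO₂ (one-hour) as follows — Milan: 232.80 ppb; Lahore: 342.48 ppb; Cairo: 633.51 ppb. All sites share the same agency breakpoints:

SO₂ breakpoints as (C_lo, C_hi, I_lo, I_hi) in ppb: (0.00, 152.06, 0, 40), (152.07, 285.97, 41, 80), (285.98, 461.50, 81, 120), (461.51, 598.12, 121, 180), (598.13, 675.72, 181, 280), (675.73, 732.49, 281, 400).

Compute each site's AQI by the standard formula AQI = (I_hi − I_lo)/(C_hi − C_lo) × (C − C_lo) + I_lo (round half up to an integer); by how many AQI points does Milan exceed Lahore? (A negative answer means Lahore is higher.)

-29

Milan: row 152.07–285.97 (AQI 41–80). (80−41)·(232.80−152.07)/(285.97−152.07) + 41 = 39·80.73/133.90 + 41 ≈ 64.51 → 65.
Lahore: 342.48 ∈ [285.98, 461.50] ↔ index [81, 120].
81 + (342.48−285.98)·(120−81)/(461.50−285.98) = 81 + 56.50·39/175.52 ≈ 93.55, so AQI = 94.
Cairo: 633.51 ∈ [598.13, 675.72] ↔ index [181, 280].
181 + (633.51−598.13)·(280−181)/(675.72−598.13) = 181 + 35.38·99/77.59 ≈ 226.14, so AQI = 226.
AQIs: Milan=65, Lahore=94, Cairo=226. Milan (65) − Lahore (94) = -29.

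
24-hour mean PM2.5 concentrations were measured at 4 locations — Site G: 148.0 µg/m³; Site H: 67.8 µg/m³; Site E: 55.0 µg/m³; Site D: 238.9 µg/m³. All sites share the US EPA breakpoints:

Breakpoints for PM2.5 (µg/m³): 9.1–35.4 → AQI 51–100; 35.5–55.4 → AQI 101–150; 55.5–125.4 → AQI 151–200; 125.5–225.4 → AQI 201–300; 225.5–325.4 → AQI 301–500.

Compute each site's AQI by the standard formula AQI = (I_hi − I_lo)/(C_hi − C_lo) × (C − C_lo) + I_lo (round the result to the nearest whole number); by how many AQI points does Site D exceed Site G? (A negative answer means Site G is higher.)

Site G: 148.0 lies in 125.5–225.4, so I_lo=201, I_hi=300, C_lo=125.5, C_hi=225.4.
(300−201)/(225.4−125.5) × (148.0−125.5) + 201 = 99/99.9 × 22.5 + 201 ≈ 223.30 → 223.
Site H: 67.8 ∈ [55.5, 125.4] ↔ index [151, 200].
151 + (67.8−55.5)·(200−151)/(125.4−55.5) = 151 + 12.3·49/69.9 ≈ 159.62, so AQI = 160.
Site E 55.0: bracket 35.5–55.4 → index 101–150; slope 49/19.9, offset 19.5.
AQI = 101 + 49/19.9·19.5 ≈ 149.02 ⇒ 149.
Site D: 238.9 ∈ [225.5, 325.4] ↔ index [301, 500].
301 + (238.9−225.5)·(500−301)/(325.4−225.5) = 301 + 13.4·199/99.9 ≈ 327.69, so AQI = 328.
AQIs: Site G=223, Site H=160, Site E=149, Site D=328. Site D (328) − Site G (223) = 105.

105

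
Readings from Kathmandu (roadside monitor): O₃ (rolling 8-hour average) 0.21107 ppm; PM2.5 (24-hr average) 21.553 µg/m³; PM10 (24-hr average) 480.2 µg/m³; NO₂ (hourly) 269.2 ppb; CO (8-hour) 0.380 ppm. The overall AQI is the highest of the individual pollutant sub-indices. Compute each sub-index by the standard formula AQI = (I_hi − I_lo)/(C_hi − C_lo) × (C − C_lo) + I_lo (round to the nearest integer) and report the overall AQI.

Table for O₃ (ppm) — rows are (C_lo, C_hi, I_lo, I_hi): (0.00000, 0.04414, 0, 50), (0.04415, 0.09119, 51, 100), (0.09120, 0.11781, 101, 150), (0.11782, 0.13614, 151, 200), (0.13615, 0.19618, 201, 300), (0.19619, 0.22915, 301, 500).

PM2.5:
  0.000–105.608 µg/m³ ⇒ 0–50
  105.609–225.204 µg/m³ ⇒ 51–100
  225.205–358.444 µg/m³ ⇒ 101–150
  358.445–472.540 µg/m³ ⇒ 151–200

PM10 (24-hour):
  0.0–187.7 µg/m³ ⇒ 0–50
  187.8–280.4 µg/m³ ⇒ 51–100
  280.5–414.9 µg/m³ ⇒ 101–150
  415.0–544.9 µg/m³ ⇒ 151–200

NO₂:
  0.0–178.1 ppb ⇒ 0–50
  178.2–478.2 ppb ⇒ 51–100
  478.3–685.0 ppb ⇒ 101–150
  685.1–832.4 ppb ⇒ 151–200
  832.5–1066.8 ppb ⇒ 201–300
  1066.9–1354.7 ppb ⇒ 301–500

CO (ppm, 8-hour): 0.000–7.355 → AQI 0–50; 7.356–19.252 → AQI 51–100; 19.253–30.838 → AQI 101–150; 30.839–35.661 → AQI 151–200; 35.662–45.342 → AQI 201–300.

391

O₃: 0.21107 ∈ [0.19619, 0.22915] ↔ index [301, 500].
301 + (0.21107−0.19619)·(500−301)/(0.22915−0.19619) = 301 + 0.01488·199/0.03296 ≈ 390.84, so AQI = 391.
PM2.5: row 0.000–105.608 (AQI 0–50). (50−0)·(21.553−0.000)/(105.608−0.000) + 0 = 50·21.553/105.608 + 0 ≈ 10.20 → 10.
PM10 480.2: bracket 415.0–544.9 → index 151–200; slope 49/129.9, offset 65.2.
AQI = 151 + 49/129.9·65.2 ≈ 175.59 ⇒ 176.
NO₂: 269.2 ∈ [178.2, 478.2] ↔ index [51, 100].
51 + (269.2−178.2)·(100−51)/(478.2−178.2) = 51 + 91.0·49/300.0 ≈ 65.86, so AQI = 66.
CO: row 0.000–7.355 (AQI 0–50). (50−0)·(0.380−0.000)/(7.355−0.000) + 0 = 50·0.380/7.355 + 0 ≈ 2.58 → 3.
Sub-indices: O₃→391, PM2.5→10, PM10→176, NO₂→66, CO→3. Overall AQI = max = 391; dominant pollutant is O₃.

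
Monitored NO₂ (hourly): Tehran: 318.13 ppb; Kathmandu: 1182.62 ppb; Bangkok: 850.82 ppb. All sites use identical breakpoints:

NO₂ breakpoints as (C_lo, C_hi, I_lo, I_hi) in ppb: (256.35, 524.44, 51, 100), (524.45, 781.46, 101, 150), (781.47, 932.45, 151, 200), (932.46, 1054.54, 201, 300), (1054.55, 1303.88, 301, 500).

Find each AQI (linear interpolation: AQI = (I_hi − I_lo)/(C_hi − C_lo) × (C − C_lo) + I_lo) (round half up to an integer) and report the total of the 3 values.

639

Tehran: 318.13 lies in 256.35–524.44, so I_lo=51, I_hi=100, C_lo=256.35, C_hi=524.44.
(100−51)/(524.44−256.35) × (318.13−256.35) + 51 = 49/268.09 × 61.78 + 51 ≈ 62.29 → 62.
Kathmandu: row 1054.55–1303.88 (AQI 301–500). (500−301)·(1182.62−1054.55)/(1303.88−1054.55) + 301 = 199·128.07/249.33 + 301 ≈ 403.22 → 403.
Bangkok: row 781.47–932.45 (AQI 151–200). (200−151)·(850.82−781.47)/(932.45−781.47) + 151 = 49·69.35/150.98 + 151 ≈ 173.51 → 174.
AQIs: Tehran=62, Kathmandu=403, Bangkok=174. Sum = 62 + 403 + 174 = 639.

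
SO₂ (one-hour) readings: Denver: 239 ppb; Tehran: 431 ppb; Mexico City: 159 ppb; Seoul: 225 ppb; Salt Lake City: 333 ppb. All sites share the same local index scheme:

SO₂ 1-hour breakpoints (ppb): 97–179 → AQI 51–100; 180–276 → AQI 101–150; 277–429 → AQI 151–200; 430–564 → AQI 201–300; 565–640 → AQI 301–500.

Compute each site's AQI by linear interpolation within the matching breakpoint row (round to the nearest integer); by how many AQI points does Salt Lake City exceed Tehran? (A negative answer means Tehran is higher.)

-33

Denver: row 180–276 (AQI 101–150). (150−101)·(239−180)/(276−180) + 101 = 49·59/96 + 101 ≈ 131.11 → 131.
Tehran: 431 lies in 430–564, so I_lo=201, I_hi=300, C_lo=430, C_hi=564.
(300−201)/(564−430) × (431−430) + 201 = 99/134 × 1 + 201 ≈ 201.74 → 202.
Mexico City: row 97–179 (AQI 51–100). (100−51)·(159−97)/(179−97) + 51 = 49·62/82 + 51 ≈ 88.05 → 88.
Seoul: 225 lies in 180–276, so I_lo=101, I_hi=150, C_lo=180, C_hi=276.
(150−101)/(276−180) × (225−180) + 101 = 49/96 × 45 + 101 ≈ 123.97 → 124.
Salt Lake City 333: bracket 277–429 → index 151–200; slope 49/152, offset 56.
AQI = 151 + 49/152·56 ≈ 169.05 ⇒ 169.
AQIs: Denver=131, Tehran=202, Mexico City=88, Seoul=124, Salt Lake City=169. Salt Lake City (169) − Tehran (202) = -33.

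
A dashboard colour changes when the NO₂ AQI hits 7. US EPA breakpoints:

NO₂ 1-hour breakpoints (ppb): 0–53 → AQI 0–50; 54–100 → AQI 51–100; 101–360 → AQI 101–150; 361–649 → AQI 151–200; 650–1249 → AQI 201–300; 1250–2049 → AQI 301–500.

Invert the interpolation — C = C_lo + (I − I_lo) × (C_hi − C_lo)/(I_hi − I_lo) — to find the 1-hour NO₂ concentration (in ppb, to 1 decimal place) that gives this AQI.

7.4

AQI 7 lies in the 0–50 band, which corresponds to 0–53 ppb.
C = 0 + (7−0)×(53−0)/(50−0) = 0 + 7×53/50 ≈ 7.420 ppb → 7.4 ppb to 1 dp.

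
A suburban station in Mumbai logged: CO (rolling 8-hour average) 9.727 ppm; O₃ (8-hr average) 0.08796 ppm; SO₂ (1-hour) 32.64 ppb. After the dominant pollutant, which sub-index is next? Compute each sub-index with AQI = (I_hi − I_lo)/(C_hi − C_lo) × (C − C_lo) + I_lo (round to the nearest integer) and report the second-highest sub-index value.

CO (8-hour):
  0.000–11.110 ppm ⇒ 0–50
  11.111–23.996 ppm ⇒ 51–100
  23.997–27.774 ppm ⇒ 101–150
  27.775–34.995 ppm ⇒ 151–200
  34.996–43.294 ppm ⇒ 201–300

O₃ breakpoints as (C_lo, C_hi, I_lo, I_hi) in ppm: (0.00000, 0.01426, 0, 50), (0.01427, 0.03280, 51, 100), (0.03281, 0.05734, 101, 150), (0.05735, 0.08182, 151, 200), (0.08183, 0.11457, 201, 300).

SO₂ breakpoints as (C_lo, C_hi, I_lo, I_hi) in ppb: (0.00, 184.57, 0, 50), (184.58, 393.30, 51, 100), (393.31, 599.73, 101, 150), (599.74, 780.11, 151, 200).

CO: 9.727 ∈ [0.000, 11.110] ↔ index [0, 50].
0 + (9.727−0.000)·(50−0)/(11.110−0.000) = 0 + 9.727·50/11.110 ≈ 43.78, so AQI = 44.
O₃: 0.08796 ∈ [0.08183, 0.11457] ↔ index [201, 300].
201 + (0.08796−0.08183)·(300−201)/(0.11457−0.08183) = 201 + 0.00613·99/0.03274 ≈ 219.54, so AQI = 220.
SO₂: 32.64 lies in 0.00–184.57, so I_lo=0, I_hi=50, C_lo=0.00, C_hi=184.57.
(50−0)/(184.57−0.00) × (32.64−0.00) + 0 = 50/184.57 × 32.64 + 0 ≈ 8.84 → 9.
Sub-indices: CO→44, O₃→220, SO₂→9. Ranked high→low: 220, 44, 9. Second-highest sub-index = 44.

44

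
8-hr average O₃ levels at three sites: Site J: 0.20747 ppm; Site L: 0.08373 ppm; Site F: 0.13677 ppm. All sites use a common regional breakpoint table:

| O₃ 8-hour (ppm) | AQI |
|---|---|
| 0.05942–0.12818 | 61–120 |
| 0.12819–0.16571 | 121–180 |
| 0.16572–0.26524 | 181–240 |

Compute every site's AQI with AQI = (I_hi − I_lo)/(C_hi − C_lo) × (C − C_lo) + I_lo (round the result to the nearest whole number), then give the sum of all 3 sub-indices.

422

Site J: 0.20747 lies in 0.16572–0.26524, so I_lo=181, I_hi=240, C_lo=0.16572, C_hi=0.26524.
(240−181)/(0.26524−0.16572) × (0.20747−0.16572) + 181 = 59/0.09952 × 0.04175 + 181 ≈ 205.75 → 206.
Site L: row 0.05942–0.12818 (AQI 61–120). (120−61)·(0.08373−0.05942)/(0.12818−0.05942) + 61 = 59·0.02431/0.06876 + 61 ≈ 81.86 → 82.
Site F 0.13677: bracket 0.12819–0.16571 → index 121–180; slope 59/0.03752, offset 0.00858.
AQI = 121 + 59/0.03752·0.00858 ≈ 134.49 ⇒ 134.
AQIs: Site J=206, Site L=82, Site F=134. Sum = 206 + 82 + 134 = 422.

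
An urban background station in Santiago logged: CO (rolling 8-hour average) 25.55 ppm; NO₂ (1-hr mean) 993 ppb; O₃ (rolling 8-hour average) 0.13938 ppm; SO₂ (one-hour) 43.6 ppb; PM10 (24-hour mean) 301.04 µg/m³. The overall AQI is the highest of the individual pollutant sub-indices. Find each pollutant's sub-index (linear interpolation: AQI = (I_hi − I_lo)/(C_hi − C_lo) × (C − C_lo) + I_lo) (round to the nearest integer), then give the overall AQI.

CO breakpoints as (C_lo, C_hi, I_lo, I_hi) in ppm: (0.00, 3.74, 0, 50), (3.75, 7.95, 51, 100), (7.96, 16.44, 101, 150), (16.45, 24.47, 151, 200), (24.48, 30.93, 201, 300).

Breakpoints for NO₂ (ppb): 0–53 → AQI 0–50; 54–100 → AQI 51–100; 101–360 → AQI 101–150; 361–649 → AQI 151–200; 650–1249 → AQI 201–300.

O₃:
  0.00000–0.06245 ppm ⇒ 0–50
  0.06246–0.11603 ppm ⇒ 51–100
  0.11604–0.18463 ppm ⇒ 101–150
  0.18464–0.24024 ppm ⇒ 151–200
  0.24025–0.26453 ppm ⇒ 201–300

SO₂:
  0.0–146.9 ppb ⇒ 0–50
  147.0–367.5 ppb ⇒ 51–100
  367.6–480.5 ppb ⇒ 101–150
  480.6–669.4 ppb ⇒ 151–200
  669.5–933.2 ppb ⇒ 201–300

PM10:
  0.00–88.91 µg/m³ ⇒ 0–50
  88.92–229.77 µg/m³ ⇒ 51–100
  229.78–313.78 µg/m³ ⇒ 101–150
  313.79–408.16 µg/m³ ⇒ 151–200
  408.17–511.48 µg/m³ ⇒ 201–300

258

CO: 25.55 lies in 24.48–30.93, so I_lo=201, I_hi=300, C_lo=24.48, C_hi=30.93.
(300−201)/(30.93−24.48) × (25.55−24.48) + 201 = 99/6.45 × 1.07 + 201 ≈ 217.42 → 217.
NO₂: 993 lies in 650–1249, so I_lo=201, I_hi=300, C_lo=650, C_hi=1249.
(300−201)/(1249−650) × (993−650) + 201 = 99/599 × 343 + 201 ≈ 257.69 → 258.
O₃ 0.13938: bracket 0.11604–0.18463 → index 101–150; slope 49/0.06859, offset 0.02334.
AQI = 101 + 49/0.06859·0.02334 ≈ 117.67 ⇒ 118.
SO₂: 43.6 ∈ [0.0, 146.9] ↔ index [0, 50].
0 + (43.6−0.0)·(50−0)/(146.9−0.0) = 0 + 43.6·50/146.9 ≈ 14.84, so AQI = 15.
PM10: 301.04 ∈ [229.78, 313.78] ↔ index [101, 150].
101 + (301.04−229.78)·(150−101)/(313.78−229.78) = 101 + 71.26·49/84.00 ≈ 142.57, so AQI = 143.
Sub-indices: CO→217, NO₂→258, O₃→118, SO₂→15, PM10→143. Overall AQI = max = 258; dominant pollutant is NO₂.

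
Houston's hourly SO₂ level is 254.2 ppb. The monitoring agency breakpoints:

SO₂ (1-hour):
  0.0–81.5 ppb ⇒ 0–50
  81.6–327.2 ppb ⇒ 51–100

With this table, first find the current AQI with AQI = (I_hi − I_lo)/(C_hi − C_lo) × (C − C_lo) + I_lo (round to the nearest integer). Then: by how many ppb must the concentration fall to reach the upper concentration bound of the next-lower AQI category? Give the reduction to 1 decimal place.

172.7

SO₂: row 81.6–327.2 (AQI 51–100). (100−51)·(254.2−81.6)/(327.2−81.6) + 51 = 49·172.6/245.6 + 51 ≈ 85.44 → 85.
Current AQI 85 is in the Moderate range (51–100). The next-lower category tops out at AQI 50, whose upper concentration bound is 81.5 ppb.
Reduction needed = 254.2 − 81.5 = 172.7 ppb.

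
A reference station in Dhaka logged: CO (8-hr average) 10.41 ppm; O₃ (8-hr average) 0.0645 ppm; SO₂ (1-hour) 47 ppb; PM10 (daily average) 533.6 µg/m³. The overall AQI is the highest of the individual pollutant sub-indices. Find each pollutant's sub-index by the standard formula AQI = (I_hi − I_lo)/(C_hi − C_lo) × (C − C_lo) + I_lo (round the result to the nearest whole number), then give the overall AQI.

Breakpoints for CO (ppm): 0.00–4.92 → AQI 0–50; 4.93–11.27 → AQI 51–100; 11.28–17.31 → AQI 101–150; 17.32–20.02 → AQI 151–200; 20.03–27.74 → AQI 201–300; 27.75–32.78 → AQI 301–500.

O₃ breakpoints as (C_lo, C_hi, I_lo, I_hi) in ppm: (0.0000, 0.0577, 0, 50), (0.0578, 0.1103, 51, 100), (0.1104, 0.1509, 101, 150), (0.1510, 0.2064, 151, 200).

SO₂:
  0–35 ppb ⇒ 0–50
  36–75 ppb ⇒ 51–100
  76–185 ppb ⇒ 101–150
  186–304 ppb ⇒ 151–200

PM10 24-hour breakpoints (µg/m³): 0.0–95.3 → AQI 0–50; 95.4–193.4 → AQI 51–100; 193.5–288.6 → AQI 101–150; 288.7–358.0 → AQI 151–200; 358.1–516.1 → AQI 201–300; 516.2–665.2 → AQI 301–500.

CO: 10.41 lies in 4.93–11.27, so I_lo=51, I_hi=100, C_lo=4.93, C_hi=11.27.
(100−51)/(11.27−4.93) × (10.41−4.93) + 51 = 49/6.34 × 5.48 + 51 ≈ 93.35 → 93.
O₃: row 0.0578–0.1103 (AQI 51–100). (100−51)·(0.0645−0.0578)/(0.1103−0.0578) + 51 = 49·0.0067/0.0525 + 51 ≈ 57.25 → 57.
SO₂ 47: bracket 36–75 → index 51–100; slope 49/39, offset 11.
AQI = 51 + 49/39·11 ≈ 64.82 ⇒ 65.
PM10 533.6: bracket 516.2–665.2 → index 301–500; slope 199/149.0, offset 17.4.
AQI = 301 + 199/149.0·17.4 ≈ 324.24 ⇒ 324.
Sub-indices: CO→93, O₃→57, SO₂→65, PM10→324. Overall AQI = max = 324; dominant pollutant is PM10.
AQI 324: Hazardous.

324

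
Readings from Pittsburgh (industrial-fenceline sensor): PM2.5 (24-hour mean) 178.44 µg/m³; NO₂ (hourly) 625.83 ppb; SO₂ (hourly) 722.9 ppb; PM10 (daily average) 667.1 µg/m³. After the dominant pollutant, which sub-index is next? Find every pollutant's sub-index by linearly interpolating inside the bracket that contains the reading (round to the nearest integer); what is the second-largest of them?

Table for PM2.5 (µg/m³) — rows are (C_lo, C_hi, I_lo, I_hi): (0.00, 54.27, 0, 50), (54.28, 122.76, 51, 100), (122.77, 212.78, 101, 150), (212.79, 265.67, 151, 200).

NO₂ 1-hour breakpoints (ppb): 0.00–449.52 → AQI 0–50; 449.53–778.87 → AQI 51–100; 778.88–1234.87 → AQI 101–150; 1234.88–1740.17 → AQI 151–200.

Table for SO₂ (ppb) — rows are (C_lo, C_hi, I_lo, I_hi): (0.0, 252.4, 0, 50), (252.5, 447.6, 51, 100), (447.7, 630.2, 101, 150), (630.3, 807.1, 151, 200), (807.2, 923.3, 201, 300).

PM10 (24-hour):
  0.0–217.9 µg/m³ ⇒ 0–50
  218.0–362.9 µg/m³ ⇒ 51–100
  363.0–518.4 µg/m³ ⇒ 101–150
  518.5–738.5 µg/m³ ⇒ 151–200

177

PM2.5 178.44: bracket 122.77–212.78 → index 101–150; slope 49/90.01, offset 55.67.
AQI = 101 + 49/90.01·55.67 ≈ 131.31 ⇒ 131.
NO₂: 625.83 lies in 449.53–778.87, so I_lo=51, I_hi=100, C_lo=449.53, C_hi=778.87.
(100−51)/(778.87−449.53) × (625.83−449.53) + 51 = 49/329.34 × 176.30 + 51 ≈ 77.23 → 77.
SO₂: 722.9 ∈ [630.3, 807.1] ↔ index [151, 200].
151 + (722.9−630.3)·(200−151)/(807.1−630.3) = 151 + 92.6·49/176.8 ≈ 176.66, so AQI = 177.
PM10 667.1: bracket 518.5–738.5 → index 151–200; slope 49/220.0, offset 148.6.
AQI = 151 + 49/220.0·148.6 ≈ 184.10 ⇒ 184.
Sub-indices: PM2.5→131, NO₂→77, SO₂→177, PM10→184. Ranked high→low: 184, 177, 131, 77. Second-highest sub-index = 177.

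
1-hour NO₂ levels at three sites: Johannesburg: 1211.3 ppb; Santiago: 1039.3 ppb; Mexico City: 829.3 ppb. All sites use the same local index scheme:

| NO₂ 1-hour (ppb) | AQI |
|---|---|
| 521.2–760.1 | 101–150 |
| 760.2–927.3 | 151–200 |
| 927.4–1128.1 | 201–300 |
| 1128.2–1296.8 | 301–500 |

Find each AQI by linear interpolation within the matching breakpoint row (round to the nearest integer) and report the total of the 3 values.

826

Johannesburg: row 1128.2–1296.8 (AQI 301–500). (500−301)·(1211.3−1128.2)/(1296.8−1128.2) + 301 = 199·83.1/168.6 + 301 ≈ 399.08 → 399.
Santiago 1039.3: bracket 927.4–1128.1 → index 201–300; slope 99/200.7, offset 111.9.
AQI = 201 + 99/200.7·111.9 ≈ 256.20 ⇒ 256.
Mexico City: row 760.2–927.3 (AQI 151–200). (200−151)·(829.3−760.2)/(927.3−760.2) + 151 = 49·69.1/167.1 + 151 ≈ 171.26 → 171.
AQIs: Johannesburg=399, Santiago=256, Mexico City=171. Sum = 399 + 256 + 171 = 826.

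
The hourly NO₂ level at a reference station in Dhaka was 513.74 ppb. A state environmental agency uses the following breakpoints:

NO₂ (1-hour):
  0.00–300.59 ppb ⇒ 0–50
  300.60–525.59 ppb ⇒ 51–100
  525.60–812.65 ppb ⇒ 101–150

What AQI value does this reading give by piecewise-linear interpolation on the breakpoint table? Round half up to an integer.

97

NO₂: 513.74 lies in 300.60–525.59, so I_lo=51, I_hi=100, C_lo=300.60, C_hi=525.59.
(100−51)/(525.59−300.60) × (513.74−300.60) + 51 = 49/224.99 × 213.14 + 51 ≈ 97.42 → 97.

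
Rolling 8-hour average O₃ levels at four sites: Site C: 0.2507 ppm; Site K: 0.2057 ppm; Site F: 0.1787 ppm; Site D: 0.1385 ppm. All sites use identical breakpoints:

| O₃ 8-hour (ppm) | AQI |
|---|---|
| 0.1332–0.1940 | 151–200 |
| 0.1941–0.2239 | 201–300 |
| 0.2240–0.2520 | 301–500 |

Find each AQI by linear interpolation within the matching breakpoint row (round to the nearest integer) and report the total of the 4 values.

Site C 0.2507: bracket 0.2240–0.2520 → index 301–500; slope 199/0.0280, offset 0.0267.
AQI = 301 + 199/0.0280·0.0267 ≈ 490.76 ⇒ 491.
Site K: row 0.1941–0.2239 (AQI 201–300). (300−201)·(0.2057−0.1941)/(0.2239−0.1941) + 201 = 99·0.0116/0.0298 + 201 ≈ 239.54 → 240.
Site F 0.1787: bracket 0.1332–0.1940 → index 151–200; slope 49/0.0608, offset 0.0455.
AQI = 151 + 49/0.0608·0.0455 ≈ 187.67 ⇒ 188.
Site D: 0.1385 lies in 0.1332–0.1940, so I_lo=151, I_hi=200, C_lo=0.1332, C_hi=0.1940.
(200−151)/(0.1940−0.1332) × (0.1385−0.1332) + 151 = 49/0.0608 × 0.0053 + 151 ≈ 155.27 → 155.
AQIs: Site C=491, Site K=240, Site F=188, Site D=155. Sum = 491 + 240 + 188 + 155 = 1074.

1074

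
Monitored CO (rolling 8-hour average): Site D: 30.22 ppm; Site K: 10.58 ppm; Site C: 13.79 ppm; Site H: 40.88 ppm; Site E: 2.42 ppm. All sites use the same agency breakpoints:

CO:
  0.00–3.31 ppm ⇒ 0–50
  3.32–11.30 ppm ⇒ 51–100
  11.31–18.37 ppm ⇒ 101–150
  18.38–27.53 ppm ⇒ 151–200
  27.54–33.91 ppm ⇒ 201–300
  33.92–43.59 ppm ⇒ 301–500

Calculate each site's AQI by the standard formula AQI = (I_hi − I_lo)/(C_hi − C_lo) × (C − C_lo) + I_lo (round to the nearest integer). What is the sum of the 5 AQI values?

Site D 30.22: bracket 27.54–33.91 → index 201–300; slope 99/6.37, offset 2.68.
AQI = 201 + 99/6.37·2.68 ≈ 242.65 ⇒ 243.
Site K: 10.58 lies in 3.32–11.30, so I_lo=51, I_hi=100, C_lo=3.32, C_hi=11.30.
(100−51)/(11.30−3.32) × (10.58−3.32) + 51 = 49/7.98 × 7.26 + 51 ≈ 95.58 → 96.
Site C: 13.79 lies in 11.31–18.37, so I_lo=101, I_hi=150, C_lo=11.31, C_hi=18.37.
(150−101)/(18.37−11.31) × (13.79−11.31) + 101 = 49/7.06 × 2.48 + 101 ≈ 118.21 → 118.
Site H: 40.88 ∈ [33.92, 43.59] ↔ index [301, 500].
301 + (40.88−33.92)·(500−301)/(43.59−33.92) = 301 + 6.96·199/9.67 ≈ 444.23, so AQI = 444.
Site E 2.42: bracket 0.00–3.31 → index 0–50; slope 50/3.31, offset 2.42.
AQI = 0 + 50/3.31·2.42 ≈ 36.56 ⇒ 37.
AQIs: Site D=243, Site K=96, Site C=118, Site H=444, Site E=37. Sum = 243 + 96 + 118 + 444 + 37 = 938.

938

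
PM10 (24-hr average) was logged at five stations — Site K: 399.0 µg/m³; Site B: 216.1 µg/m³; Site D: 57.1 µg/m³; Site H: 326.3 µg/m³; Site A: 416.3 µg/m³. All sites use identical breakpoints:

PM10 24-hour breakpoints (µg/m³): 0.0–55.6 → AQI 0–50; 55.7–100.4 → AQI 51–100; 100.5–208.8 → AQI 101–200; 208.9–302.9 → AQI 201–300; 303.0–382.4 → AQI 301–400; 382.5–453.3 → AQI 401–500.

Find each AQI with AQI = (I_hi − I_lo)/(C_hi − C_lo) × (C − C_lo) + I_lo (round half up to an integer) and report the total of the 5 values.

1464

Site K: 399.0 ∈ [382.5, 453.3] ↔ index [401, 500].
401 + (399.0−382.5)·(500−401)/(453.3−382.5) = 401 + 16.5·99/70.8 ≈ 424.07, so AQI = 424.
Site B: row 208.9–302.9 (AQI 201–300). (300−201)·(216.1−208.9)/(302.9−208.9) + 201 = 99·7.2/94.0 + 201 ≈ 208.58 → 209.
Site D 57.1: bracket 55.7–100.4 → index 51–100; slope 49/44.7, offset 1.4.
AQI = 51 + 49/44.7·1.4 ≈ 52.53 ⇒ 53.
Site H 326.3: bracket 303.0–382.4 → index 301–400; slope 99/79.4, offset 23.3.
AQI = 301 + 99/79.4·23.3 ≈ 330.05 ⇒ 330.
Site A: 416.3 ∈ [382.5, 453.3] ↔ index [401, 500].
401 + (416.3−382.5)·(500−401)/(453.3−382.5) = 401 + 33.8·99/70.8 ≈ 448.26, so AQI = 448.
AQIs: Site K=424, Site B=209, Site D=53, Site H=330, Site A=448. Sum = 424 + 209 + 53 + 330 + 448 = 1464.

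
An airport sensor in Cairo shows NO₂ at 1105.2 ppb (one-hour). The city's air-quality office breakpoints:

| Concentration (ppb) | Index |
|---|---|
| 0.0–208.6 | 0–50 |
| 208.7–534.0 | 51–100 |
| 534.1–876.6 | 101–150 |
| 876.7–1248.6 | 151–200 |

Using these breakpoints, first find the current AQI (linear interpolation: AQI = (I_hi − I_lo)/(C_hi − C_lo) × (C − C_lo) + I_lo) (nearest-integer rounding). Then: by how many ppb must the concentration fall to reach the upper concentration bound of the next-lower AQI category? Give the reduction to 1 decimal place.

NO₂ 1105.2: bracket 876.7–1248.6 → index 151–200; slope 49/371.9, offset 228.5.
AQI = 151 + 49/371.9·228.5 ≈ 181.11 ⇒ 181.
Current AQI 181 is in the Unhealthy range (151–200). The next-lower category tops out at AQI 150, whose upper concentration bound is 876.6 ppb.
Reduction needed = 1105.2 − 876.6 = 228.6 ppb.

228.6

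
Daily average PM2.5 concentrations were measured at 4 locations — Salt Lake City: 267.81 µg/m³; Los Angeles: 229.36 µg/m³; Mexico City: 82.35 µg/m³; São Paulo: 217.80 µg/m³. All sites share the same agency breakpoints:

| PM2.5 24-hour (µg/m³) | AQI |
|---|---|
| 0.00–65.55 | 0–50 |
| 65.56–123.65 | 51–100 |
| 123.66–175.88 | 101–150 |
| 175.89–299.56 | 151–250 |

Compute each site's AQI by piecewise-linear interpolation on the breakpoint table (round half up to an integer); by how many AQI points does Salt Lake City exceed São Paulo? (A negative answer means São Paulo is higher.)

Salt Lake City: 267.81 lies in 175.89–299.56, so I_lo=151, I_hi=250, C_lo=175.89, C_hi=299.56.
(250−151)/(299.56−175.89) × (267.81−175.89) + 151 = 99/123.67 × 91.92 + 151 ≈ 224.58 → 225.
Los Angeles 229.36: bracket 175.89–299.56 → index 151–250; slope 99/123.67, offset 53.47.
AQI = 151 + 99/123.67·53.47 ≈ 193.80 ⇒ 194.
Mexico City 82.35: bracket 65.56–123.65 → index 51–100; slope 49/58.09, offset 16.79.
AQI = 51 + 49/58.09·16.79 ≈ 65.16 ⇒ 65.
São Paulo: row 175.89–299.56 (AQI 151–250). (250−151)·(217.80−175.89)/(299.56−175.89) + 151 = 99·41.91/123.67 + 151 ≈ 184.55 → 185.
AQIs: Salt Lake City=225, Los Angeles=194, Mexico City=65, São Paulo=185. Salt Lake City (225) − São Paulo (185) = 40.

40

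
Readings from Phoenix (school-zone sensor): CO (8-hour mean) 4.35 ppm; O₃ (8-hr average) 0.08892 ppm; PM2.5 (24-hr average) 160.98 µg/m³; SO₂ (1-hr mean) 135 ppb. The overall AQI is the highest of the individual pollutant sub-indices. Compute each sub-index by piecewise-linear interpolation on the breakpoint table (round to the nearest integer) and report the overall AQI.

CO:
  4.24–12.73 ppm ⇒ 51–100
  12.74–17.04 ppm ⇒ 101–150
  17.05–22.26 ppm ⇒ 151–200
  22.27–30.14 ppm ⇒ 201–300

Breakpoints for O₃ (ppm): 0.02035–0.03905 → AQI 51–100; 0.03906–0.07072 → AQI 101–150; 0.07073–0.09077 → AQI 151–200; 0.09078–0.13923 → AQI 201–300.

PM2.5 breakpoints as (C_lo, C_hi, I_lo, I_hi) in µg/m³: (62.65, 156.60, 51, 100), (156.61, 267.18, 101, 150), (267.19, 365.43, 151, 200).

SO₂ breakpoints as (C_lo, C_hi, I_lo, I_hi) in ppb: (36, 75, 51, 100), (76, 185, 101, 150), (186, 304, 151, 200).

195

CO: row 4.24–12.73 (AQI 51–100). (100−51)·(4.35−4.24)/(12.73−4.24) + 51 = 49·0.11/8.49 + 51 ≈ 51.63 → 52.
O₃: row 0.07073–0.09077 (AQI 151–200). (200−151)·(0.08892−0.07073)/(0.09077−0.07073) + 151 = 49·0.01819/0.02004 + 151 ≈ 195.48 → 195.
PM2.5: row 156.61–267.18 (AQI 101–150). (150−101)·(160.98−156.61)/(267.18−156.61) + 101 = 49·4.37/110.57 + 101 ≈ 102.94 → 103.
SO₂ 135: bracket 76–185 → index 101–150; slope 49/109, offset 59.
AQI = 101 + 49/109·59 ≈ 127.52 ⇒ 128.
Sub-indices: CO→52, O₃→195, PM2.5→103, SO₂→128. Overall AQI = max = 195; dominant pollutant is O₃.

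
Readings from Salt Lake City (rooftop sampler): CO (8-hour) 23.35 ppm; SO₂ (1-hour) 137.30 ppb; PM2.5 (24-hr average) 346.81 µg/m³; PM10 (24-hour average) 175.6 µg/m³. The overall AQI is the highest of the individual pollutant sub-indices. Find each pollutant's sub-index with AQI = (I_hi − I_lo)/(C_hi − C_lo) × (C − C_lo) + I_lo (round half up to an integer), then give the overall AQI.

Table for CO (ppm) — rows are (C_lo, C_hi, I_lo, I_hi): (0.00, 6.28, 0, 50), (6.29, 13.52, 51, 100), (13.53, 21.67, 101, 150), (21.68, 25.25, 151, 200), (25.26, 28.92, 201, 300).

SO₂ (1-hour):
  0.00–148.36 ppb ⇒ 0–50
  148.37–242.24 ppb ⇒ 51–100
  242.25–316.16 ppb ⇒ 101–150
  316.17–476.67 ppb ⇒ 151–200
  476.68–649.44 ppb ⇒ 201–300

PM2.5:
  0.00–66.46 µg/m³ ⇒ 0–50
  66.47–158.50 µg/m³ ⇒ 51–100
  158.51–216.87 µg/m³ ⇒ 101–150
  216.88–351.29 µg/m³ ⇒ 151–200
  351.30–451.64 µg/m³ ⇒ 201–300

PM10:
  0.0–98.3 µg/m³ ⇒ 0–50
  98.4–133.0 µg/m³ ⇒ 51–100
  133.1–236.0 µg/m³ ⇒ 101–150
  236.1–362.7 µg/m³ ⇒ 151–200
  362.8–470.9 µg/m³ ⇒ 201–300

198

CO: 23.35 ∈ [21.68, 25.25] ↔ index [151, 200].
151 + (23.35−21.68)·(200−151)/(25.25−21.68) = 151 + 1.67·49/3.57 ≈ 173.92, so AQI = 174.
SO₂: 137.30 ∈ [0.00, 148.36] ↔ index [0, 50].
0 + (137.30−0.00)·(50−0)/(148.36−0.00) = 0 + 137.30·50/148.36 ≈ 46.27, so AQI = 46.
PM2.5 346.81: bracket 216.88–351.29 → index 151–200; slope 49/134.41, offset 129.93.
AQI = 151 + 49/134.41·129.93 ≈ 198.37 ⇒ 198.
PM10: row 133.1–236.0 (AQI 101–150). (150−101)·(175.6−133.1)/(236.0−133.1) + 101 = 49·42.5/102.9 + 101 ≈ 121.24 → 121.
Sub-indices: CO→174, SO₂→46, PM2.5→198, PM10→121. Overall AQI = max = 198; dominant pollutant is PM2.5.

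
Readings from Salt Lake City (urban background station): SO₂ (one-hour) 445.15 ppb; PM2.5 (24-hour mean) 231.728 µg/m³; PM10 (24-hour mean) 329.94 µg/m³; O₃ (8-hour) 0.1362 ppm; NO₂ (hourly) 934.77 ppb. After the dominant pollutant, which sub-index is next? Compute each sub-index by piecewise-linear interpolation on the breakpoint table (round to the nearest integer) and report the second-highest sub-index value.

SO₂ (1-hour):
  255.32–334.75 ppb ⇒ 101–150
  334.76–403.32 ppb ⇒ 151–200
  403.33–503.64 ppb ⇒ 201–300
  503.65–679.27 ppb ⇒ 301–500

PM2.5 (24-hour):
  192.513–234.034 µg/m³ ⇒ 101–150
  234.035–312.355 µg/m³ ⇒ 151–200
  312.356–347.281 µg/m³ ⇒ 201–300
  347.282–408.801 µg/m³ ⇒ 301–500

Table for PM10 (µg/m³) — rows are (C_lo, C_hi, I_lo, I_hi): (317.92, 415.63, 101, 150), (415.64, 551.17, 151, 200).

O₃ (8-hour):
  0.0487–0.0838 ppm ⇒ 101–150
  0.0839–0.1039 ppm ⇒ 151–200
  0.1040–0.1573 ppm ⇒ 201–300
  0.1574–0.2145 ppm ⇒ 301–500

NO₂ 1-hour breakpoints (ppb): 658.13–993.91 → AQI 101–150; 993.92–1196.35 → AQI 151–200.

SO₂: row 403.33–503.64 (AQI 201–300). (300−201)·(445.15−403.33)/(503.64−403.33) + 201 = 99·41.82/100.31 + 201 ≈ 242.27 → 242.
PM2.5: row 192.513–234.034 (AQI 101–150). (150−101)·(231.728−192.513)/(234.034−192.513) + 101 = 49·39.215/41.521 + 101 ≈ 147.28 → 147.
PM10 329.94: bracket 317.92–415.63 → index 101–150; slope 49/97.71, offset 12.02.
AQI = 101 + 49/97.71·12.02 ≈ 107.03 ⇒ 107.
O₃: row 0.1040–0.1573 (AQI 201–300). (300−201)·(0.1362−0.1040)/(0.1573−0.1040) + 201 = 99·0.0322/0.0533 + 201 ≈ 260.81 → 261.
NO₂: 934.77 ∈ [658.13, 993.91] ↔ index [101, 150].
101 + (934.77−658.13)·(150−101)/(993.91−658.13) = 101 + 276.64·49/335.78 ≈ 141.37, so AQI = 141.
Sub-indices: SO₂→242, PM2.5→147, PM10→107, O₃→261, NO₂→141. Ranked high→low: 261, 242, 147, 141, 107. Second-highest sub-index = 242.

242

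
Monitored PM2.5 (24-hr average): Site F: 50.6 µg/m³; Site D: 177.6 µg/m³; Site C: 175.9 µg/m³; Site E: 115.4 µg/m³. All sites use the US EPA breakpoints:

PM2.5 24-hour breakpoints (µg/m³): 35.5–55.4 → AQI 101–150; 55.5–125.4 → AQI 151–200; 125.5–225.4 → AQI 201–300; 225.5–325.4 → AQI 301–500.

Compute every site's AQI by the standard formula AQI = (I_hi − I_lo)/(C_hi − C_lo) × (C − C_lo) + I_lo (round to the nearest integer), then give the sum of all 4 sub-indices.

835

Site F: 50.6 ∈ [35.5, 55.4] ↔ index [101, 150].
101 + (50.6−35.5)·(150−101)/(55.4−35.5) = 101 + 15.1·49/19.9 ≈ 138.18, so AQI = 138.
Site D: row 125.5–225.4 (AQI 201–300). (300−201)·(177.6−125.5)/(225.4−125.5) + 201 = 99·52.1/99.9 + 201 ≈ 252.63 → 253.
Site C 175.9: bracket 125.5–225.4 → index 201–300; slope 99/99.9, offset 50.4.
AQI = 201 + 99/99.9·50.4 ≈ 250.95 ⇒ 251.
Site E: row 55.5–125.4 (AQI 151–200). (200−151)·(115.4−55.5)/(125.4−55.5) + 151 = 49·59.9/69.9 + 151 ≈ 192.99 → 193.
AQIs: Site F=138, Site D=253, Site C=251, Site E=193. Sum = 138 + 253 + 251 + 193 = 835.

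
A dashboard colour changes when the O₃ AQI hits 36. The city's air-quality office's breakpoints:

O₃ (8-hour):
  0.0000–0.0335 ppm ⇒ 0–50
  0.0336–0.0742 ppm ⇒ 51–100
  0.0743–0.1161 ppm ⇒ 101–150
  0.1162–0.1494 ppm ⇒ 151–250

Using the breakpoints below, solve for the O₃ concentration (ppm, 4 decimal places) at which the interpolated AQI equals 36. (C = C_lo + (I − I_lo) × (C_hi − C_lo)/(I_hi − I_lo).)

AQI 36 lies in the 0–50 band, which corresponds to 0.0000–0.0335 ppm.
C = 0.0000 + (36−0)×(0.0335−0.0000)/(50−0) = 0.0000 + 36×0.0335/50 ≈ 0.024120 ppm → 0.0241 ppm to 4 dp.

0.0241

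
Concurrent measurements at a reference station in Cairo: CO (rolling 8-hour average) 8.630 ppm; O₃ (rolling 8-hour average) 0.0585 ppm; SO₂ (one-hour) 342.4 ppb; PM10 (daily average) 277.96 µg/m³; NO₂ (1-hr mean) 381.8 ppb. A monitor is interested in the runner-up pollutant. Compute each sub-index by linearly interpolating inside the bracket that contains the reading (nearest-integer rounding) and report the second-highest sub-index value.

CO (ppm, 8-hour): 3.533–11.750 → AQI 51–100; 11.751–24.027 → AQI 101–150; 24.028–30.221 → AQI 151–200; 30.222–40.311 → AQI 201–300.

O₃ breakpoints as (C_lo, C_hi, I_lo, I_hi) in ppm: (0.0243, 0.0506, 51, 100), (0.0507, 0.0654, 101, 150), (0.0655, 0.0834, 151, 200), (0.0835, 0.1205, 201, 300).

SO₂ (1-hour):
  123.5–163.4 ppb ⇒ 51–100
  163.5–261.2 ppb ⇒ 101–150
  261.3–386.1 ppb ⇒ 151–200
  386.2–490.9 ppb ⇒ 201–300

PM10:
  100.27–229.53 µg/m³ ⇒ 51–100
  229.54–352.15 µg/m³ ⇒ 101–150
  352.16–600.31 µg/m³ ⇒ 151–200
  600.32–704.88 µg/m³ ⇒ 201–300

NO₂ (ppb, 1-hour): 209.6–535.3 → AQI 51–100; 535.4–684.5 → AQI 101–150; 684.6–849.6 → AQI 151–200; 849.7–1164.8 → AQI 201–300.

CO: 8.630 lies in 3.533–11.750, so I_lo=51, I_hi=100, C_lo=3.533, C_hi=11.750.
(100−51)/(11.750−3.533) × (8.630−3.533) + 51 = 49/8.217 × 5.097 + 51 ≈ 81.39 → 81.
O₃: 0.0585 lies in 0.0507–0.0654, so I_lo=101, I_hi=150, C_lo=0.0507, C_hi=0.0654.
(150−101)/(0.0654−0.0507) × (0.0585−0.0507) + 101 = 49/0.0147 × 0.0078 + 101 ≈ 127.00 → 127.
SO₂: 342.4 ∈ [261.3, 386.1] ↔ index [151, 200].
151 + (342.4−261.3)·(200−151)/(386.1−261.3) = 151 + 81.1·49/124.8 ≈ 182.84, so AQI = 183.
PM10: 277.96 lies in 229.54–352.15, so I_lo=101, I_hi=150, C_lo=229.54, C_hi=352.15.
(150−101)/(352.15−229.54) × (277.96−229.54) + 101 = 49/122.61 × 48.42 + 101 ≈ 120.35 → 120.
NO₂: row 209.6–535.3 (AQI 51–100). (100−51)·(381.8−209.6)/(535.3−209.6) + 51 = 49·172.2/325.7 + 51 ≈ 76.91 → 77.
Sub-indices: CO→81, O₃→127, SO₂→183, PM10→120, NO₂→77. Ranked high→low: 183, 127, 120, 81, 77. Second-highest sub-index = 127.

127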